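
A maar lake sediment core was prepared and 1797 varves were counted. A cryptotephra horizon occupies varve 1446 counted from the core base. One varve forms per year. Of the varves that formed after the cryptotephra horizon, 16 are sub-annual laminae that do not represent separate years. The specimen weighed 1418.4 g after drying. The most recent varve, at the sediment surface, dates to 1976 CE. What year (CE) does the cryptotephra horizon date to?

1641 CE

The cryptotephra horizon sits at varve 1446 from the core base, so 1797 − 1446 = 351 varves formed after it.
Removing the 16 false varves leaves 351 − 16 = 335 true varves beyond the cryptotephra horizon.
Counting back 335 years from 1976 CE places the cryptotephra horizon in 1976 − 335 = 1641 CE.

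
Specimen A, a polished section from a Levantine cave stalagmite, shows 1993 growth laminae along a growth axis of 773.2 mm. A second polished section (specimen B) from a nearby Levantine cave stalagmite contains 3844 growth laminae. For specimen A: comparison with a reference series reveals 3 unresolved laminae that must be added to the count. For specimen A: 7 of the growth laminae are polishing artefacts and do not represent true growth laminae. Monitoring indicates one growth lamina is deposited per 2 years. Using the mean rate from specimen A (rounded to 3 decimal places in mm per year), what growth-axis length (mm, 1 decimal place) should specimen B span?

1491.5 mm

Specimen A: true growth lamina count = 1993 − 7 + 3 = 1989.
Specimen A: at 2 years per growth lamina, 1989 × 2 = 3978 years.
A: Extension rate ≈ 773.2 / 3978 = 0.194 mm per year.
Specimen B: multiplying by 2 years per growth lamina: 3844 × 2 = 7688 years. B's length ≈ 0.194 × 7688 = 1491.5 mm.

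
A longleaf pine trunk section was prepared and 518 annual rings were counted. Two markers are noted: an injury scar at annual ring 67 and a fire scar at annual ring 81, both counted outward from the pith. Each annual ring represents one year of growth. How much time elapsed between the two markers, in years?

81 − 67 = 14 annual rings lie between the two events.
That is 14 years at one annual ring per year.

14 yr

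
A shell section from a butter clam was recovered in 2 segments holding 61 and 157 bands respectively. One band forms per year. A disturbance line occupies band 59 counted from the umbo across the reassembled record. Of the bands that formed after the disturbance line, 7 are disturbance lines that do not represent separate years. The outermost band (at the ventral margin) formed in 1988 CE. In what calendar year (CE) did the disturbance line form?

1836 CE

Total bands = 61 + 157 = 218.
218 − 59 = 159 bands lie beyond the disturbance line toward the ventral margin.
Removing the 7 false bands leaves 159 − 7 = 152 true bands beyond the disturbance line.
1988 − 152 = 1836 CE.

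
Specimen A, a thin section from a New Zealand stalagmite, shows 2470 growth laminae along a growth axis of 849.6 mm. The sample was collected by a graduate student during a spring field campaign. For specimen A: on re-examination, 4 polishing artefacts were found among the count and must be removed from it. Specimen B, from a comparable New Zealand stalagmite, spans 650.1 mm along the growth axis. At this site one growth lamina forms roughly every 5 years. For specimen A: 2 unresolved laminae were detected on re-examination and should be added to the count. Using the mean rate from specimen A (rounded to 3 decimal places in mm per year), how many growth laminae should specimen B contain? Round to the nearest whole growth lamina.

1884 growth laminae

Specimen A: adjusted count: 2470 − 4 + 2 = 2468 growth laminae.
Specimen A: at 5 years per growth lamina, 2468 × 5 = 12340 years.
A: Extension rate ≈ 849.6 / 12340 = 0.069 mm per year.
B spans 650.1 / 0.069 = 9421.74 years; at 5 years per growth lamina that is 9421.74 / 5 ≈ 1884 growth laminae.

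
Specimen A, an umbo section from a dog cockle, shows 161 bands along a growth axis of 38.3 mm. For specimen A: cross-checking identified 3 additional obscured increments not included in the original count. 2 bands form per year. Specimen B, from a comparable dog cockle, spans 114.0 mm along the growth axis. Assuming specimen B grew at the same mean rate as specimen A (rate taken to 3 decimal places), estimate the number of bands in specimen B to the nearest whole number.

488 bands

Specimen A: correcting the raw count gives 161 + 3 = 164 true bands.
Specimen A: dividing by 2 bands per year: 164 / 2 = 82 years.
A: Mean rate = 38.3 mm / 82 years ≈ 0.467 mm per year.
For B, 114.0 / 0.467 = 244.11 years; at 2 bands per year that is 244.11 × 2 ≈ 488 bands.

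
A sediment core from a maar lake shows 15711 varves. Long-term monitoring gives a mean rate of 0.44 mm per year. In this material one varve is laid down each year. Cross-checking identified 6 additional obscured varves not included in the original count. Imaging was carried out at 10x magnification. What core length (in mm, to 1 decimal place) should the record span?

6915.5 mm

Correcting the raw count gives 15711 + 6 = 15717 true varves.
15717 years at 0.44 mm/year gives 0.44 × 15717 = 6915.5 mm.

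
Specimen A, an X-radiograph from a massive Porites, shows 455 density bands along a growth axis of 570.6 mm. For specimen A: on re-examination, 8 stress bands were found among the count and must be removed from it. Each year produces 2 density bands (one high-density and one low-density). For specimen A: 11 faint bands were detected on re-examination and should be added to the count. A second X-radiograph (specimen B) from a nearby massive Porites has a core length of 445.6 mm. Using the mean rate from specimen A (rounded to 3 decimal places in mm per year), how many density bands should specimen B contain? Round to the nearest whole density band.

358 density bands

Specimen A: true density band count = 455 − 8 + 11 = 458.
Specimen A: with 2 density bands per year, 458 / 2 = 229 years.
A: Extension rate ≈ 570.6 / 229 = 2.492 mm/year.
For B, 445.6 / 2.492 = 178.81 years; at 2 density bands per year that is 178.81 × 2 ≈ 358 density bands.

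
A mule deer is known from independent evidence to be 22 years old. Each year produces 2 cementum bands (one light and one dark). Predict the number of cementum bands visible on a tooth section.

44 cementum bands

22 years at 2 cementum bands per year gives 22 × 2 = 44 cementum bands.
So 44 cementum bands should be present.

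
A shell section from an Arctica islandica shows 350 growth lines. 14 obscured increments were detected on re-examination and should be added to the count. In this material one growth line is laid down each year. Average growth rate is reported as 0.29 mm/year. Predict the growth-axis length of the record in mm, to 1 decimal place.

Adjusted count: 350 + 14 = 364 growth lines.
364 years at 0.29 mm/year gives 0.29 × 364 = 105.6 mm.

105.6 mm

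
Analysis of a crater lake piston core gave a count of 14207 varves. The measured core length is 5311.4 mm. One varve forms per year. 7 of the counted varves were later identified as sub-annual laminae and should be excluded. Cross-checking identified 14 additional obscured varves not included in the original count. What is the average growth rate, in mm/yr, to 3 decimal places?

Adjusted count: 14207 − 7 + 14 = 14214 varves.
5311.4 mm over 14214 years gives 5311.4 / 14214 ≈ 0.374 mm/yr.

0.374 mm/yr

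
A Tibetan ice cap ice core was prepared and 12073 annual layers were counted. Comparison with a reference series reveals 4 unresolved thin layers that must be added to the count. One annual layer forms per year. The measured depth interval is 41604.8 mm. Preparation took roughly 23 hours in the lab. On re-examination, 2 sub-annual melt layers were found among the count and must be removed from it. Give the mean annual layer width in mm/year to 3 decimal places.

True annual layer count = 12073 − 2 + 4 = 12075.
Mean rate = 41604.8 mm / 12075 years ≈ 3.446 mm/year.

3.446 mm/year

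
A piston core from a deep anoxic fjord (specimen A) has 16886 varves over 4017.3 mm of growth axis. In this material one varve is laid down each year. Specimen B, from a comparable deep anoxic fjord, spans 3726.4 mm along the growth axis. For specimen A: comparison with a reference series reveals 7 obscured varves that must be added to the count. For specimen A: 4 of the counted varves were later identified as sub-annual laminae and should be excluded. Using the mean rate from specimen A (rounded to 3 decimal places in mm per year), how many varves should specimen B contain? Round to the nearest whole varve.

Specimen A: after corrections the count is 16886 − 4 + 7 = 16889 varves.
A: Mean rate = 4017.3 mm / 16889 years ≈ 0.238 mm/year.
Specimen B: 3726.4 mm / 0.238 mm per year = 15657.14 years ≈ 15657 varves.

15657 varves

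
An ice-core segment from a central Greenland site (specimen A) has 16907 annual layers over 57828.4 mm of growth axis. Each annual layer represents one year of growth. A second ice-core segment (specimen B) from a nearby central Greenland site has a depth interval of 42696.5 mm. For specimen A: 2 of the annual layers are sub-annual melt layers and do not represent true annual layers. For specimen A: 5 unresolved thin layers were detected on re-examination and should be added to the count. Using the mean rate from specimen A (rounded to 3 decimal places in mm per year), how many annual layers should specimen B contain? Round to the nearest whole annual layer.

12484 annual layers

Specimen A: adjusted count: 16907 − 2 + 5 = 16910 annual layers.
A: Mean rate = 57828.4 mm / 16910 years ≈ 3.420 mm/year.
For B, 42696.5 / 3.420 = 12484.36 years ≈ 12484 annual layers.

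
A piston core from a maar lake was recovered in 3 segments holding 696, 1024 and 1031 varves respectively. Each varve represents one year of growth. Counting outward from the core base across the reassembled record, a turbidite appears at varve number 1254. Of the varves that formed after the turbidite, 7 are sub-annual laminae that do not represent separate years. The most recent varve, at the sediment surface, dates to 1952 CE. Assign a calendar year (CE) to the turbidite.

Total varves = 696 + 1024 + 1031 = 2751.
Between varve 1254 and the sediment surface there are 2751 − 1254 = 1497 varves.
1497 − 7 false = 1490 true varves after the turbidite.
1952 − 1490 = 462 CE.

462 CE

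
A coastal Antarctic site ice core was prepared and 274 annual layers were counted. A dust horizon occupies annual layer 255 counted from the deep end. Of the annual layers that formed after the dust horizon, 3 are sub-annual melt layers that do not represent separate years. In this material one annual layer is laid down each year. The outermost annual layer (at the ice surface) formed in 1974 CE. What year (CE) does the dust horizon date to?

The dust horizon sits at annual layer 255 from the deep end, so 274 − 255 = 19 annual layers formed after it.
Removing the 3 false annual layers leaves 19 − 3 = 16 true annual layers beyond the dust horizon.
1974 − 16 = 1958 CE.

1958 CE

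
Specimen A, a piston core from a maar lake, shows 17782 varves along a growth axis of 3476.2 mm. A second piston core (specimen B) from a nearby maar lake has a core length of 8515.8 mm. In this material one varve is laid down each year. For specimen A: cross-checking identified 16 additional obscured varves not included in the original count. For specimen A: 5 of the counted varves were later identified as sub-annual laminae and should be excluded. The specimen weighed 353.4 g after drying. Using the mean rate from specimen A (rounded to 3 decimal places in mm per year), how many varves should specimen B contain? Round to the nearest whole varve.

43671 varves

Specimen A: after corrections the count is 17782 − 5 + 16 = 17793 varves.
A: Mean rate = 3476.2 mm / 17793 years ≈ 0.195 mm per year.
Specimen B: 8515.8 mm / 0.195 mm per year = 43670.77 years ≈ 43671 varves.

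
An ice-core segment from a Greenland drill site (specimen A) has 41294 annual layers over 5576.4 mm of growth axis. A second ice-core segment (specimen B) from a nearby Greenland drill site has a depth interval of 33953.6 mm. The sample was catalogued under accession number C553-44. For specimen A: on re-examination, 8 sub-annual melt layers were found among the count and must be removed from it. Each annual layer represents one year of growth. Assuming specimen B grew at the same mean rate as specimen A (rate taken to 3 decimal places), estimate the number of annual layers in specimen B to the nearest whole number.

251508 annual layers

Specimen A: adjusted count: 41294 − 8 = 41286 annual layers.
A: Mean rate = 5576.4 mm / 41286 years ≈ 0.135 mm per year.
For B, 33953.6 / 0.135 = 251508.15 years ≈ 251508 annual layers.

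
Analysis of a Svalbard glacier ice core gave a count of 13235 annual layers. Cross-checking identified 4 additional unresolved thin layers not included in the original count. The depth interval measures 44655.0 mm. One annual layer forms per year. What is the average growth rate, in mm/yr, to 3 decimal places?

True annual layer count = 13235 + 4 = 13239.
44655.0 mm over 13239 years gives 44655.0 / 13239 ≈ 3.373 mm/yr.

3.373 mm/yr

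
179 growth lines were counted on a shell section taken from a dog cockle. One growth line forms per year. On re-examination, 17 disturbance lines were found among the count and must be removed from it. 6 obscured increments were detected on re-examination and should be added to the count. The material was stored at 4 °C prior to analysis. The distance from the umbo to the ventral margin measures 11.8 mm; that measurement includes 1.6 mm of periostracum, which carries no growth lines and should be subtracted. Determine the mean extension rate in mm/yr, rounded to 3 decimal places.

Adjusted count: 179 − 17 + 6 = 168 growth lines.
The growth record spans 11.8 − 1.6 = 10.2 mm.
Extension rate ≈ 10.2 / 168 = 0.061 mm/yr.

0.061 mm/yr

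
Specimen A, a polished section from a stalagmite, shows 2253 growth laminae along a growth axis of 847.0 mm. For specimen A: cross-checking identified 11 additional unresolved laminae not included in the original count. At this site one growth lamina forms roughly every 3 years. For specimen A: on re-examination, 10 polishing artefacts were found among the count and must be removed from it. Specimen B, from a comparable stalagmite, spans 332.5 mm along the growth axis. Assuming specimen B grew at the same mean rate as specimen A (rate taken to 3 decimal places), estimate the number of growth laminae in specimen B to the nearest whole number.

887 growth laminae

Specimen A: correcting the raw count gives 2253 − 10 + 11 = 2254 true growth laminae.
Specimen A: 2254 growth laminae at 3 years each span 2254 × 3 = 6762 years.
A: 847.0 mm over 6762 years gives 847.0 / 6762 ≈ 0.125 mm/year.
For B, 332.5 / 0.125 = 2660.00 years; at 3 years per growth lamina that is 2660.00 / 3 ≈ 887 growth laminae.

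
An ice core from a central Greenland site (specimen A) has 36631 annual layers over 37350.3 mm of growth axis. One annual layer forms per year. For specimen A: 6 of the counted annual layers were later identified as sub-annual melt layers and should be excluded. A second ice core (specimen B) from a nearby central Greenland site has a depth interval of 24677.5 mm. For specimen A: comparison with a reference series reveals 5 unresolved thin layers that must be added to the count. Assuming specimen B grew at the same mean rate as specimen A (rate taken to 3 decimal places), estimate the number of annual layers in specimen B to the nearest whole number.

Specimen A: adjusted count: 36631 − 6 + 5 = 36630 annual layers.
A: Mean rate = 37350.3 mm / 36630 years ≈ 1.020 mm/year.
For B, 24677.5 / 1.020 = 24193.63 years ≈ 24194 annual layers.

24194 annual layers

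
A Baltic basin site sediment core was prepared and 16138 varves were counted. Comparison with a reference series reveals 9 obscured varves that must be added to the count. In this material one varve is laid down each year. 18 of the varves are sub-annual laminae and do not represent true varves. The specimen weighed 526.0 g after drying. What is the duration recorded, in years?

After corrections the count is 16138 − 18 + 9 = 16129 varves.
With a one-to-one varve periodicity this is 16129 years.

16129 years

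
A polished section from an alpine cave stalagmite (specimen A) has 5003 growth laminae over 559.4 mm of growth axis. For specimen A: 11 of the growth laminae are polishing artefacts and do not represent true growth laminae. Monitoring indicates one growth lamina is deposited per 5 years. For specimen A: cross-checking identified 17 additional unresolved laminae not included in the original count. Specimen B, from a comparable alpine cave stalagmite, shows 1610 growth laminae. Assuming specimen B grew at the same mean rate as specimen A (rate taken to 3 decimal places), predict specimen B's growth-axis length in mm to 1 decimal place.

177.1 mm

Specimen A: true growth lamina count = 5003 − 11 + 17 = 5009.
Specimen A: 5009 growth laminae at 5 years each span 5009 × 5 = 25045 years.
A: Mean rate = 559.4 mm / 25045 years ≈ 0.022 mm per year.
Specimen B: 1610 growth laminae at 5 years each span 1610 × 5 = 8050 years. B's length ≈ 0.022 × 8050 = 177.1 mm.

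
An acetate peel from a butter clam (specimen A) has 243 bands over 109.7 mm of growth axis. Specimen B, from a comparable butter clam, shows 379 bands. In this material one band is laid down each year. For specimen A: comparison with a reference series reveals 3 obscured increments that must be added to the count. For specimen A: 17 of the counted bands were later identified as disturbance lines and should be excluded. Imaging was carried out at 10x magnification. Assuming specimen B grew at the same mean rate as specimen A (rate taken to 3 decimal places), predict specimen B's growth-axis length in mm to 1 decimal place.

Specimen A: after corrections the count is 243 − 17 + 3 = 229 bands.
A: Mean rate = 109.7 mm / 229 years ≈ 0.479 mm/year.
Length of B = 0.479 × 379 = 181.5 mm.

181.5 mm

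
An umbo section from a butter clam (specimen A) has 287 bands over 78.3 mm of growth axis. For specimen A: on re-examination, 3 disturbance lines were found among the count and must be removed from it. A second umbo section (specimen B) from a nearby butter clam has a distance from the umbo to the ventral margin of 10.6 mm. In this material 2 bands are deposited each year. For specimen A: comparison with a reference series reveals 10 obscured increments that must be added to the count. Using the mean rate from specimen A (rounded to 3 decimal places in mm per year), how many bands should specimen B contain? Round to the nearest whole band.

40 bands

Specimen A: adjusted count: 287 − 3 + 10 = 294 bands.
Specimen A: with 2 bands per year, 294 / 2 = 147 years.
A: Extension rate ≈ 78.3 / 147 = 0.533 mm/yr.
Specimen B: 10.6 mm / 0.533 mm per year = 19.89 years; at 2 bands per year that is 19.89 × 2 ≈ 40 bands.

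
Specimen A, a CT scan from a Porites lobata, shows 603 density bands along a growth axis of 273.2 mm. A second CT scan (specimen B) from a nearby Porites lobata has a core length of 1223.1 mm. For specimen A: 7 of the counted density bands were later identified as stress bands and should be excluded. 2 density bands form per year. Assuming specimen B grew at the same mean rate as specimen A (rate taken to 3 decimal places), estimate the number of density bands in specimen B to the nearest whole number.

2668 density bands

Specimen A: adjusted count: 603 − 7 = 596 density bands.
Specimen A: with 2 density bands per year, 596 / 2 = 298 years.
A: Extension rate ≈ 273.2 / 298 = 0.917 mm/year.
B spans 1223.1 / 0.917 = 1333.81 years; at 2 density bands per year that is 1333.81 × 2 ≈ 2668 density bands.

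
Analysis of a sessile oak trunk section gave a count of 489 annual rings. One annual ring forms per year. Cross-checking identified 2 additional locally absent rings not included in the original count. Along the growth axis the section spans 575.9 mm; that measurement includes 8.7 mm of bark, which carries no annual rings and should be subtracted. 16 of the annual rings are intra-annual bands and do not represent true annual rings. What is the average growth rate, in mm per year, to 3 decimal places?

1.194 mm per year

After corrections the count is 489 − 16 + 2 = 475 annual rings.
The growth record spans 575.9 − 8.7 = 567.2 mm.
Mean rate = 567.2 mm / 475 years ≈ 1.194 mm per year.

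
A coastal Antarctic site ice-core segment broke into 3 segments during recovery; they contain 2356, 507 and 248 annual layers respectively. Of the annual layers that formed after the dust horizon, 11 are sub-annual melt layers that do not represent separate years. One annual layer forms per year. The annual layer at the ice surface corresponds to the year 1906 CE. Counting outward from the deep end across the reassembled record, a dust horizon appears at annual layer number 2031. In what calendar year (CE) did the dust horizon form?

Total annual layers = 2356 + 507 + 248 = 3111.
3111 − 2031 = 1080 annual layers lie beyond the dust horizon toward the ice surface.
Excluding 11 false annual layers: 1080 − 11 = 1069.
The annual layer at the ice surface is 1906 CE, so the dust horizon dates to 1906 − 1069 = 837 CE.

837 CE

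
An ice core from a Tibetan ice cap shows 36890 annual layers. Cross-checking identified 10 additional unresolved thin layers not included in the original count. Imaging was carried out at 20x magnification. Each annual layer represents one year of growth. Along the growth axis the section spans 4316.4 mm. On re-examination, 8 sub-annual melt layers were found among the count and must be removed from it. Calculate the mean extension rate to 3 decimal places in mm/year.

0.117 mm/year

After corrections the count is 36890 − 8 + 10 = 36892 annual layers.
Mean rate = 4316.4 mm / 36892 years ≈ 0.117 mm/year.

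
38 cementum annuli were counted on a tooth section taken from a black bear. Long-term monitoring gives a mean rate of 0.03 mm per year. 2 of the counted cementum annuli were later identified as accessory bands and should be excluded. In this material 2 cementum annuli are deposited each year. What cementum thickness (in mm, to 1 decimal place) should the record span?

After corrections the count is 38 − 2 = 36 cementum annuli.
36 cementum annuli at 2 per year is 36 / 2 = 18 years.
18 years at 0.03 mm/year gives 0.03 × 18 = 0.5 mm.

0.5 mm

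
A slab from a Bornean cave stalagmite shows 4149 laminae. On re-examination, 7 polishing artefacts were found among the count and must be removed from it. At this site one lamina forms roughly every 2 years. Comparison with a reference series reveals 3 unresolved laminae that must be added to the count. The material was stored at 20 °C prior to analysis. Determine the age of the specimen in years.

Adjusted count: 4149 − 7 + 3 = 4145 laminae.
At 2 years per lamina, 4145 × 2 = 8290 years.

8290 years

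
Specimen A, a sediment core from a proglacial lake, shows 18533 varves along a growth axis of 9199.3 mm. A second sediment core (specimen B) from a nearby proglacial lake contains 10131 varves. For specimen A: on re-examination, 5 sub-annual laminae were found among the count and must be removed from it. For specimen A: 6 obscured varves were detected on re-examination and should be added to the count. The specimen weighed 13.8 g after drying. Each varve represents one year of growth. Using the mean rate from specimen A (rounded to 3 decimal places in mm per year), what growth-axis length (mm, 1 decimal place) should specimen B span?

Specimen A: adjusted count: 18533 − 5 + 6 = 18534 varves.
A: Mean rate = 9199.3 mm / 18534 years ≈ 0.496 mm/yr.
Length of B = 0.496 × 10131 = 5025.0 mm.

5025.0 mm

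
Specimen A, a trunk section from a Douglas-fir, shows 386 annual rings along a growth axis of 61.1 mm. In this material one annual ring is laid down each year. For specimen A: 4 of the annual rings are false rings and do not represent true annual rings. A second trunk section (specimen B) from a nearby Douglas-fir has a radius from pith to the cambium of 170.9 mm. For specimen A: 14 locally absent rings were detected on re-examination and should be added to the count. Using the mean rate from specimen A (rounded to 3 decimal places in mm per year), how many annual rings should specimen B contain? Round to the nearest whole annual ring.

1110 annual rings

Specimen A: correcting the raw count gives 386 − 4 + 14 = 396 true annual rings.
A: Extension rate ≈ 61.1 / 396 = 0.154 mm per year.
For B, 170.9 / 0.154 = 1109.74 years ≈ 1110 annual rings.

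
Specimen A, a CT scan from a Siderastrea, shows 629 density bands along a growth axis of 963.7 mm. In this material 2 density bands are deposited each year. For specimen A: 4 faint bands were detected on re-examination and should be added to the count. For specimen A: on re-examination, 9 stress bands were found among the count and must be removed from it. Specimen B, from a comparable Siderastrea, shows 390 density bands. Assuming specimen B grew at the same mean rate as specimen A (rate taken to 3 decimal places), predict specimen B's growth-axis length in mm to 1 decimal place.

602.4 mm

Specimen A: correcting the raw count gives 629 − 9 + 4 = 624 true density bands.
Specimen A: dividing by 2 density bands per year: 624 / 2 = 312 years.
A: 963.7 mm over 312 years gives 963.7 / 312 ≈ 3.089 mm per year.
Specimen B: with 2 density bands per year, 390 / 2 = 195 years. For B, 3.089 mm/year × 195 years = 602.4 mm.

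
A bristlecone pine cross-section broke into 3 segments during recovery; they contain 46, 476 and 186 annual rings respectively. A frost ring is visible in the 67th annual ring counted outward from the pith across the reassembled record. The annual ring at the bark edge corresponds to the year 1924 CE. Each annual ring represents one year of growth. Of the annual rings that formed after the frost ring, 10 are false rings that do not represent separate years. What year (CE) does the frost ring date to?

1293 CE

Total annual rings = 46 + 476 + 186 = 708.
The frost ring sits at annual ring 67 from the pith, so 708 − 67 = 641 annual rings formed after it.
641 − 10 false = 631 true annual rings after the frost ring.
The annual ring at the bark edge is 1924 CE, so the frost ring dates to 1924 − 631 = 1293 CE.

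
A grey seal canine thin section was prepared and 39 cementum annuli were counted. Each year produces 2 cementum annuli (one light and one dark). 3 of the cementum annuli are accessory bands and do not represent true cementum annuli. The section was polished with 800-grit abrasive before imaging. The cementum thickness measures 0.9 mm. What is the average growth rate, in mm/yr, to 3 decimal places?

0.050 mm/yr

Correcting the raw count gives 39 − 3 = 36 true cementum annuli.
36 cementum annuli at 2 per year is 36 / 2 = 18 years.
Mean rate = 0.9 mm / 18 years ≈ 0.050 mm/yr.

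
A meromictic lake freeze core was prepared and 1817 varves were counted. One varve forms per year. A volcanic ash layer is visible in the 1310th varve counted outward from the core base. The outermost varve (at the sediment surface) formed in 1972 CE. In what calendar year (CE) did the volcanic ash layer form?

1465 CE

Between varve 1310 and the sediment surface there are 1817 − 1310 = 507 varves.
1972 − 507 = 1465 CE.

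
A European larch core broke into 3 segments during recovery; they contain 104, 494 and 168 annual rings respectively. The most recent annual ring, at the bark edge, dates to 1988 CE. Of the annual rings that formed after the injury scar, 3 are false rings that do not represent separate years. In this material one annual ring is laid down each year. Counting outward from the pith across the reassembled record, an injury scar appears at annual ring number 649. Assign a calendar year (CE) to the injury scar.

1874 CE

Total annual rings = 104 + 494 + 168 = 766.
Between annual ring 649 and the bark edge there are 766 − 649 = 117 annual rings.
Excluding 3 false annual rings: 117 − 3 = 114.
Counting back 114 years from 1988 CE places the injury scar in 1988 − 114 = 1874 CE.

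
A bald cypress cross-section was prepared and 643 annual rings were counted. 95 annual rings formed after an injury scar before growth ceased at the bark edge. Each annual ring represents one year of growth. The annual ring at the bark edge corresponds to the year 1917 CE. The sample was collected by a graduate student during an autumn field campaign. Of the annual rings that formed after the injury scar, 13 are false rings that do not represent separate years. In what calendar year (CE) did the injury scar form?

95 annual rings post-date the injury scar.
Excluding 13 false annual rings: 95 − 13 = 82.
1917 − 82 = 1835 CE.

1835 CE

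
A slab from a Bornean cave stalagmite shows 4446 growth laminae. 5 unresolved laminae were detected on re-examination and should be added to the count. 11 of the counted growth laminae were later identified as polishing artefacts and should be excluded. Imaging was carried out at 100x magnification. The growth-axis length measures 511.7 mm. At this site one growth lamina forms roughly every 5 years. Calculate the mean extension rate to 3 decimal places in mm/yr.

0.023 mm/yr

Correcting the raw count gives 4446 − 11 + 5 = 4440 true growth laminae.
4440 growth laminae at 5 years each span 4440 × 5 = 22200 years.
511.7 mm over 22200 years gives 511.7 / 22200 ≈ 0.023 mm/yr.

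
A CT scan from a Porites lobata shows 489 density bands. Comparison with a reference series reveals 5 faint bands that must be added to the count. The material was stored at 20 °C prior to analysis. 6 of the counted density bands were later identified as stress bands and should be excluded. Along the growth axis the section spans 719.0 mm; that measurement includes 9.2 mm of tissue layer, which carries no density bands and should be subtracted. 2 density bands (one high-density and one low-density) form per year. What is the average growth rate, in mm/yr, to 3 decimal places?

2.909 mm/yr

True density band count = 489 − 6 + 5 = 488.
488 density bands at 2 per year is 488 / 2 = 244 years.
Net length = 719.0 − 9.2 = 709.8 mm.
Extension rate ≈ 709.8 / 244 = 2.909 mm/yr.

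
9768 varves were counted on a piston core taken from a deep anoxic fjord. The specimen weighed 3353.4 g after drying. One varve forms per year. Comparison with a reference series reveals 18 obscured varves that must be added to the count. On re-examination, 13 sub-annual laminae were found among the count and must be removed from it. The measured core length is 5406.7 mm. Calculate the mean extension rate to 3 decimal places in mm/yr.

True varve count = 9768 − 13 + 18 = 9773.
5406.7 mm over 9773 years gives 5406.7 / 9773 ≈ 0.553 mm/yr.

0.553 mm/yr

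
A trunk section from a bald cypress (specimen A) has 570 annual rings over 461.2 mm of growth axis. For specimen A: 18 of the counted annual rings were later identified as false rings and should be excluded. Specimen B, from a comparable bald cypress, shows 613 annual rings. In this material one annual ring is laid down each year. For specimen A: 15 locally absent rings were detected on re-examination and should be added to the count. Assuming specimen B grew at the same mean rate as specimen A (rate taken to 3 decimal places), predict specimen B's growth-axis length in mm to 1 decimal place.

Specimen A: after corrections the count is 570 − 18 + 15 = 567 annual rings.
A: 461.2 mm over 567 years gives 461.2 / 567 ≈ 0.813 mm/year.
Length of B = 0.813 × 613 = 498.4 mm.

498.4 mm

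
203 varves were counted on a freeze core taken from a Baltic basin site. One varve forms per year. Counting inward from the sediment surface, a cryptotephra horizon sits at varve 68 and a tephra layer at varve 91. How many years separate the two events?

The two markers are separated by 91 − 68 = 23 varves.
One varve per year makes the interval 23 years.

23 years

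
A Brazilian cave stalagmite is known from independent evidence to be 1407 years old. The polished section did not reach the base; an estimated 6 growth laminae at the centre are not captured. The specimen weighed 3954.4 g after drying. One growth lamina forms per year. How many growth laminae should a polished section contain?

1401 growth laminae

At one growth lamina per year, 1407 years correspond to 1407 growth laminae.
1407 − 6 missed = 1401 growth laminae expected in the prepared section.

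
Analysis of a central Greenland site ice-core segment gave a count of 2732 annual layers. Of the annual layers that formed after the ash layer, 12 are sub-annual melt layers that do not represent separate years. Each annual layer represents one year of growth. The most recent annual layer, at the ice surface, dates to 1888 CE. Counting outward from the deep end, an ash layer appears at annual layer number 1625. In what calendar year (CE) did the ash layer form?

793 CE

Between annual layer 1625 and the ice surface there are 2732 − 1625 = 1107 annual layers.
Removing the 12 false annual layers leaves 1107 − 12 = 1095 true annual layers beyond the ash layer.
The annual layer at the ice surface is 1888 CE, so the ash layer dates to 1888 − 1095 = 793 CE.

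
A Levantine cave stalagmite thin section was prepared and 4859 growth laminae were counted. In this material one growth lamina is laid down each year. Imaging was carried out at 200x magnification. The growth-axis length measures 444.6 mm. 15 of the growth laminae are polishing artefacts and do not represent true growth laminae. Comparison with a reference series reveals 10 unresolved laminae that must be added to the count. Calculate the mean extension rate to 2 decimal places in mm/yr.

0.09 mm/yr

True growth lamina count = 4859 − 15 + 10 = 4854.
Mean rate = 444.6 mm / 4854 years ≈ 0.09 mm/yr.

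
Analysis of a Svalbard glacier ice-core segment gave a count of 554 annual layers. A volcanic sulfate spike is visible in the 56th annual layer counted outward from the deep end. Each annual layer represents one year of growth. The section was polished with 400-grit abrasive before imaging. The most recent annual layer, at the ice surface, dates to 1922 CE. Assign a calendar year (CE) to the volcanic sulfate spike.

The volcanic sulfate spike sits at annual layer 56 from the deep end, so 554 − 56 = 498 annual layers formed after it.
Counting back 498 years from 1922 CE places the volcanic sulfate spike in 1922 − 498 = 1424 CE.

1424 CE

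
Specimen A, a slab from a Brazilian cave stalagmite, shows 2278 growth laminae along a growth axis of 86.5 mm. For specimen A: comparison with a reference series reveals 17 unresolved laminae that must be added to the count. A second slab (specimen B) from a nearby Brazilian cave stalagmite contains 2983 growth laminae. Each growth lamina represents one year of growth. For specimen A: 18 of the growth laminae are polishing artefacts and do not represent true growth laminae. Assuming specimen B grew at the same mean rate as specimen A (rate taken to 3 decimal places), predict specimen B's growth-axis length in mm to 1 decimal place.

113.4 mm

Specimen A: correcting the raw count gives 2278 − 18 + 17 = 2277 true growth laminae.
A: Extension rate ≈ 86.5 / 2277 = 0.038 mm/year.
Length of B = 0.038 × 2983 = 113.4 mm.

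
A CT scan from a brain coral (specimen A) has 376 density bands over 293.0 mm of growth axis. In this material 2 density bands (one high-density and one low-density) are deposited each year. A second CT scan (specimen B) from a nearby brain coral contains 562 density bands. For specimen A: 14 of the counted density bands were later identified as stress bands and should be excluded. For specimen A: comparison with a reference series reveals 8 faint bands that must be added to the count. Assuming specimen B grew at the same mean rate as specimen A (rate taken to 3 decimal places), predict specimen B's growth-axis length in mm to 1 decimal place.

445.1 mm

Specimen A: after corrections the count is 376 − 14 + 8 = 370 density bands.
Specimen A: 370 density bands at 2 per year is 370 / 2 = 185 years.
A: 293.0 mm over 185 years gives 293.0 / 185 ≈ 1.584 mm/year.
Specimen B: 562 density bands at 2 per year is 562 / 2 = 281 years. B's length ≈ 1.584 × 281 = 445.1 mm.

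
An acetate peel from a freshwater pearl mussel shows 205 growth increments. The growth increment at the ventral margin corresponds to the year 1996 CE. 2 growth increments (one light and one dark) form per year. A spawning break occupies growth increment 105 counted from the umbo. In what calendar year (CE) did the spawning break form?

1946 CE

The spawning break sits at growth increment 105 from the umbo, so 205 − 105 = 100 growth increments formed after it.
100 growth increments at 2 per year is 100 / 2 = 50 years.
The growth increment at the ventral margin is 1996 CE, so the spawning break dates to 1996 − 50 = 1946 CE.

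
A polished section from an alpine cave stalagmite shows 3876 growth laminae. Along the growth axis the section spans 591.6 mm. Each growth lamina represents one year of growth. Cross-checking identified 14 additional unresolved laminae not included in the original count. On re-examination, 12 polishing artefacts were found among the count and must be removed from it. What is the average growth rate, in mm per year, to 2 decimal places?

0.15 mm per year

Adjusted count: 3876 − 12 + 14 = 3878 growth laminae.
591.6 mm over 3878 years gives 591.6 / 3878 ≈ 0.15 mm per year.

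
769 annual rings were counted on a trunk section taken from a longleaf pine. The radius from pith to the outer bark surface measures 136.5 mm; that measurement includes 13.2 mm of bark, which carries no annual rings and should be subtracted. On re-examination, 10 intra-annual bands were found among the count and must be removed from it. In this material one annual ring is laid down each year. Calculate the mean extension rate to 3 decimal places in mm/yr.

Adjusted count: 769 − 10 = 759 annual rings.
Removing the 13.2 mm offcut leaves 136.5 − 13.2 = 123.3 mm.
123.3 mm over 759 years gives 123.3 / 759 ≈ 0.162 mm/yr.

0.162 mm/yr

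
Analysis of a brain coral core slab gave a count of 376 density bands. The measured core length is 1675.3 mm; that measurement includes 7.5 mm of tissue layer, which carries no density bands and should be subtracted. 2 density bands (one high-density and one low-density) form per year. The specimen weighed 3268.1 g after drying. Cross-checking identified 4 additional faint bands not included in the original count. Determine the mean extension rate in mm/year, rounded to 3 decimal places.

After corrections the count is 376 + 4 = 380 density bands.
With 2 density bands per year, 380 / 2 = 190 years.
The growth record spans 1675.3 − 7.5 = 1667.8 mm.
1667.8 mm over 190 years gives 1667.8 / 190 ≈ 8.778 mm/year.

8.778 mm/year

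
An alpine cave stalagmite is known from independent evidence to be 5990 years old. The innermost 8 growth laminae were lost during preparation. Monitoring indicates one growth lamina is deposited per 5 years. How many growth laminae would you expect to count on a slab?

Expected growth laminae: 5990 / 5 = 1198.
Less the 8 uncaptured growth laminae: 1198 − 8 = 1190.

1190 growth laminae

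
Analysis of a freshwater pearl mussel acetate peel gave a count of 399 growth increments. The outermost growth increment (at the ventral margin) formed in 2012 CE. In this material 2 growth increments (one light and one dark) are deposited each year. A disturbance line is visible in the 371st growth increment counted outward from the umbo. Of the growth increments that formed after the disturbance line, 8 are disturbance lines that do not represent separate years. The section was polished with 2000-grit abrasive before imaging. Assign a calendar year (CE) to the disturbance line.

399 − 371 = 28 growth increments lie beyond the disturbance line toward the ventral margin.
Excluding 8 false growth increments: 28 − 8 = 20.
With 2 growth increments per year, 20 / 2 = 10 years.
Counting back 10 years from 2012 CE places the disturbance line in 2012 − 10 = 2002 CE.

2002 CE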